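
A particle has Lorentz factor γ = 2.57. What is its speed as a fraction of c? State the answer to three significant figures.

β = √(1 − 1/γ²) = √(1 − 1/6.6049) = √0.848597 = 0.921.

0.921c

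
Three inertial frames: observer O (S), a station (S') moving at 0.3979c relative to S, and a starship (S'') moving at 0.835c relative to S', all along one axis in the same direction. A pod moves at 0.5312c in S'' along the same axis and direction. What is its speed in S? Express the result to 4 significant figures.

First combine the pod and starship (S''→S'): u₁ = (0.5312 + 0.835)/(1 + 0.5312×0.835) = 1.3662/1.443552 = 0.94642.
Then combine with the station (S'→S): u = (0.94642 + 0.3979)/(1 + 0.94642×0.3979) = 1.34432/1.376580518 = 0.97656.

0.9766c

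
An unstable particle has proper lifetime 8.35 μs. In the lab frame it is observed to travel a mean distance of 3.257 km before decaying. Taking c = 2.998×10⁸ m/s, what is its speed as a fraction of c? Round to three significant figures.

d = βγcτ ⇒ βγ = d/(cτ) = 3257 m / (2503.33 m) = 1.3011.
β = (βγ)/√(1+(βγ)²) = 1.3011/√2.69286 = 0.793.

0.793c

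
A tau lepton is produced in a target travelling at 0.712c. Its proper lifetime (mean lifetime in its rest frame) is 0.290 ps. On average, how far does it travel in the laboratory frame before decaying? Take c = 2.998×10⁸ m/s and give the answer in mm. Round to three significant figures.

With β = 0.712, γ = 1/√(1 − 0.712²) = 1/√0.493056 = 1.4241.
Lab-frame lifetime: Δt = γτ = 1.4241 × 0.290 ps = 0.41299 ps.
Distance: d = vΔt = 0.712 × 2.998×10⁸ m/s × 4.1299×10^-13 s = 8.82×10^-5 m = 0.0882 mm.

0.0882 mm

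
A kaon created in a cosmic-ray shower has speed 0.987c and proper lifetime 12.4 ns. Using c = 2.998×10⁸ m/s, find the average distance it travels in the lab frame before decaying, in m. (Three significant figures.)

γ = 1/√(1 − β²) = 1/√(1 − 0.974169) = 1/√0.025831 = 1/0.16072 = 6.222.
Lab-frame lifetime: Δt = γτ = 6.222 × 12.4 ns = 77.153 ns.
Distance: d = vΔt = 0.987 × 2.998×10⁸ m/s × 7.7153×10^-8 s = 22.8 m.

22.8 m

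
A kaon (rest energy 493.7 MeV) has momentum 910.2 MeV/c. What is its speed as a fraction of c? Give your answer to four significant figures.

pc/(mc²) = 910.2/493.7 = 1.8436 = βγ = β/√(1−β²).
So β² = x²/(1 + x²) with x = 1.8436: x² = 3.39886, β² = 3.39886/4.39886 = 0.772668, β = 0.8790.

0.8790c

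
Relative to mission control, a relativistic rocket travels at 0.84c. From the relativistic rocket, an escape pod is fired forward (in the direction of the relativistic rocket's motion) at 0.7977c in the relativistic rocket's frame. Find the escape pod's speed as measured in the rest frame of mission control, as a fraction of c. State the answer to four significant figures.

0.9806c

Relativistic velocity addition: u = (u' + v)/(1 + u'v/c²), with u' = 0.7977c and v = 0.84c.
Numerator: 0.7977 + 0.84 = 1.6377. Denominator: 1 + (0.7977)(0.84) = 1.670068.
u = 1.6377/1.670068 = 0.98062, so the speed is 0.9806c.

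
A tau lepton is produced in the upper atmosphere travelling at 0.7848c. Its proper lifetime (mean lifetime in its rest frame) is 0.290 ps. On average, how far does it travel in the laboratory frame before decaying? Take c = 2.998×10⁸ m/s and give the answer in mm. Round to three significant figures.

0.110 mm

γ = 1/√(1 − β²) = 1/√(1 − 0.61591104) = 1/√0.38408896 = 1/0.619749 = 1.6136.
Lab-frame lifetime: Δt = γτ = 1.6136 × 0.290 ps = 0.46794 ps.
Distance: d = vΔt = 0.7848 × 2.998×10⁸ m/s × 4.6794×10^-13 s = 1.10×10^-4 m = 0.110 mm.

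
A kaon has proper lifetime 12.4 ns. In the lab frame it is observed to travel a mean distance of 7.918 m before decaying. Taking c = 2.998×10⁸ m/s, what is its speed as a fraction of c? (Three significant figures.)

Let x = d/(cτ) = 7.918 m / (2.998×10⁸ m/s × 1.240×10^-8 s) = 2.1299. Since d = βγcτ, x = βγ = β/√(1−β²).
Solving: β² = x²/(1+x²) = 4.53647/5.53647 = 0.819379, so β = 0.905.

0.905c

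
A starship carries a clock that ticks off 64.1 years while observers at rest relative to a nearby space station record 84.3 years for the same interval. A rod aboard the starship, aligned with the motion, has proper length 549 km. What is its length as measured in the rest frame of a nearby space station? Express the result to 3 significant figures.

417 km

The time-dilation ratio gives γ = 84.3/64.1 = 1.31513.
The rod contracts by the same γ: 549 km / 1.31513 = 417 km.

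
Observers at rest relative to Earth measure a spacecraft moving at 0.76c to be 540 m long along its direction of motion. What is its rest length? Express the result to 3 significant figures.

γ = 1/√(1 − β²) = 1/√(1 − 0.5776) = 1/√0.4224 = 1/0.649923 = 1.5386.
Proper length: L₀ = γ·L = 1.5386 × 540 = 831 m.

831 m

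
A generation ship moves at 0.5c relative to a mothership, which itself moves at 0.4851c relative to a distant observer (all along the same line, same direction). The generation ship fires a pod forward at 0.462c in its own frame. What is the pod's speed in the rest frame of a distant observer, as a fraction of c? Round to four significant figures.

0.9184c

Compose velocities in two stages. Stage 1 (into S'): u₁ = (0.462+0.5)/(1+0.462×0.5) = 0.78148.
Stage 2 (into S): u = (0.78148+0.4851)/(1+0.78148×0.4851) = 0.91841, so the speed is 0.9184c.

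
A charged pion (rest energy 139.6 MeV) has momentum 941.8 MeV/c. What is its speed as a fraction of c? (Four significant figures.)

βγ = pc/(mc²) = 941.8/139.6 = 6.7464.
Since γ² = 1 + (βγ)² = 46.5139, γ = √46.5139 = 6.82011, and β = (βγ)/γ = 6.7464/6.82011 = 0.9892.

0.9892c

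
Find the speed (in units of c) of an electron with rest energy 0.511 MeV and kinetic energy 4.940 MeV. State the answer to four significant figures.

K = (γ−1)mc², so γ = 1 + 4.940/0.511 = 10.667.
Then v/c = √(1 − γ⁻²) = √(1 − 0.00878851) = √0.99121149 = 0.9956.

0.9956c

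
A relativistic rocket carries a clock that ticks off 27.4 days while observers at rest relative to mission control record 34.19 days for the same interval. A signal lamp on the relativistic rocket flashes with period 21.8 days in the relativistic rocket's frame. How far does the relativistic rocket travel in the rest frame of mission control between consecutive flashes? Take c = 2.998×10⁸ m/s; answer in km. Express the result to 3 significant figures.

γ = Δt/Δτ = 34.19/27.4 = 1.24781.
β = √(1 − 1/γ²) = 0.59812. Lab-frame period = γτ = 1.24781×21.8 days = 27.202 days. Distance = βc × γτ = 0.59812 × 2.998×10⁸ m/s × 2350252.8 s = 4.2144×10^14 m = 4.21×10^11 km.

4.21×10^11 km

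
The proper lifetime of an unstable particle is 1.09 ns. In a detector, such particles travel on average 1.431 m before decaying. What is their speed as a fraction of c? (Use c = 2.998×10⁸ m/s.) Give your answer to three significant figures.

0.975c

d = βγcτ ⇒ βγ = d/(cτ) = 1.431 m / (0.326782 m) = 4.3791.
β = (βγ)/√(1+(βγ)²) = 4.3791/√20.1765 = 0.975.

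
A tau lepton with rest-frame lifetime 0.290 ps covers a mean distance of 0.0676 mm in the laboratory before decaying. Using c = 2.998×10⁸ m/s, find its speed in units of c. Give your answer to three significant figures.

d = βγcτ ⇒ βγ = d/(cτ) = 6.760×10^-5 m / (8.6942×10^-5 m) = 0.77753.
β = (βγ)/√(1+(βγ)²) = 0.77753/√1.604553 = 0.614.

0.614c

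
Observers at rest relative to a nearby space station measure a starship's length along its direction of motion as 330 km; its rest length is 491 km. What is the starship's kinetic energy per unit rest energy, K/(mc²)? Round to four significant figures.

γ = L₀/L = 491/330 = 1.48788.
K/(mc²) = γ − 1 = 1.48788 − 1 = 0.4879.

0.4879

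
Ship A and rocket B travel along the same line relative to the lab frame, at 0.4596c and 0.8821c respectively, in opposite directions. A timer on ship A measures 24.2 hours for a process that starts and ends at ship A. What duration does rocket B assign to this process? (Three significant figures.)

Transform ship A's velocity into rocket B's frame: (0.4596 + 0.8821)/(1 + 0.4596·0.8821) = 1.3417/1.40541316, so the relative speed is 0.95467c.
γ for this relative speed: γ = 1/√(1 − 0.911395) = 3.3595.
The clock on ship A records proper time, so rocket B measures Δt = γΔτ = 3.3595 × 24.2 = 81.3 hours.

81.3 hours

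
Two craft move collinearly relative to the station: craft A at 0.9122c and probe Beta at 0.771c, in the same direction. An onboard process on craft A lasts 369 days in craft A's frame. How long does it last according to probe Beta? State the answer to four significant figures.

The velocity of craft A relative to probe Beta is (0.9122 − 0.771)c / (1 − 0.9122×0.771) = 0.47591c; relative speed 0.47591c.
γ for this relative speed: γ = 1/√(1 − 0.22649) = 1.137.
Craft A's interval is proper; time dilation gives Δt_B = γΔτ = 1.137 × 369 days = 419.6 days.

419.6 days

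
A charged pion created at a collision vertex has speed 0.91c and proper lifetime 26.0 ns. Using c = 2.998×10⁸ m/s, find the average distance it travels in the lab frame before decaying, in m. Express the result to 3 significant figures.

Lorentz factor: γ = (1 − 0.8281)^(−1/2) = 2.4119.
Lab-frame lifetime: Δt = γτ = 2.4119 × 26.0 ns = 62.709 ns.
Distance: d = vΔt = 0.91 × 2.998×10⁸ m/s × 6.2709×10^-8 s = 17.1 m.

17.1 m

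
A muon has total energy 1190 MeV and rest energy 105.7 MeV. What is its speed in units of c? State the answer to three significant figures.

0.996c

γ = E/(mc²) = 1190/105.7 = 11.258.
β = √(1 − 1/γ²) = √(1 − 0.00789001) = √0.99210999 = 0.996.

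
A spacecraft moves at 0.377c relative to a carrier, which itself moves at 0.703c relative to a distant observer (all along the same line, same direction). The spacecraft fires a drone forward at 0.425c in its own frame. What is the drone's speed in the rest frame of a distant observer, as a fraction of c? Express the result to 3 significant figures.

0.938c

Compose velocities in two stages. Stage 1 (into S'): u₁ = (0.425+0.377)/(1+0.425×0.377) = 0.69125.
Stage 2 (into S): u = (0.69125+0.703)/(1+0.69125×0.703) = 0.93829, so the speed is 0.938c.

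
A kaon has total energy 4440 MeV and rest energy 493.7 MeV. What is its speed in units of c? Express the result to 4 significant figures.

0.9938c

Total energy E = γmc² gives γ = 4440/493.7 = 8.9933.
Hence β = √(1 − 1/γ²) = √(1 − 0.0123641) = √0.9876359 = 0.9938.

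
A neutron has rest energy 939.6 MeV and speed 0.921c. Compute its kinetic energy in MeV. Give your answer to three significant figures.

γ = 1/√(1 − β²) = 1/√(1 − 0.848241) = 1/√0.151759 = 1/0.389563 = 2.567.
Kinetic energy: K = (γ − 1)mc² = (2.567 − 1) × 939.6 MeV = 1.567 × 939.6 = 1470 MeV.

1470 MeV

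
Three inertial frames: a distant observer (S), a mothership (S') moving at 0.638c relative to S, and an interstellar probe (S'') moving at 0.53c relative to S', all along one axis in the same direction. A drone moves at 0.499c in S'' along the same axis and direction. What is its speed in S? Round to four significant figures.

Compose velocities in two stages. Stage 1 (into S'): u₁ = (0.499+0.53)/(1+0.499×0.53) = 0.81378.
Stage 2 (into S): u = (0.81378+0.638)/(1+0.81378×0.638) = 0.95563, so the speed is 0.9556c.

0.9556c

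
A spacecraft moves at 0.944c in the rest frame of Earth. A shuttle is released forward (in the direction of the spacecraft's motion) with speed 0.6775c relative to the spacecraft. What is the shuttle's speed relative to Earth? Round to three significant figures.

Relativistic velocity addition: u = (u' + v)/(1 + u'v/c²), with u' = 0.6775c and v = 0.944c.
Numerator: 0.6775 + 0.944 = 1.6215. Denominator: 1 + (0.6775)(0.944) = 1.63956.
u = 1.6215/1.63956 = 0.98898, so the speed is 0.989c.

0.989c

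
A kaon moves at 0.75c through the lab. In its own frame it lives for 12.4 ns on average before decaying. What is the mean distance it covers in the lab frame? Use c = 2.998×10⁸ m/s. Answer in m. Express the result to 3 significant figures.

4.22 m

γ = 1/√(1 − β²) = 1/√(1 − 0.5625) = 1/√0.4375 = 1/0.661438 = 1.5119.
Lab-frame lifetime: Δt = γτ = 1.5119 × 12.4 ns = 18.748 ns.
Distance: d = vΔt = 0.75 × 2.998×10⁸ m/s × 1.8748×10^-8 s = 4.22 m.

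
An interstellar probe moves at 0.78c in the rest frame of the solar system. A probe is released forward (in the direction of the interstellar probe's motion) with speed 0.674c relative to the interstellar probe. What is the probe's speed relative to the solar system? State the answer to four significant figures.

In units of c, u = (u' + v)/(1 + u'v) with u' = 0.674 and v = 0.78.
Numerator: 0.674 + 0.78 = 1.454. Denominator: 1 + (0.674)(0.78) = 1.52572.
u = 1.454/1.52572 = 0.95299, so the speed is 0.9530c.

0.9530c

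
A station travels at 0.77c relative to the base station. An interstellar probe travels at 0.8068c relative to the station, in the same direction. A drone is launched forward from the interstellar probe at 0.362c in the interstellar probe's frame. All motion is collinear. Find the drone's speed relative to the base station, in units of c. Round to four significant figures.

0.9871c

Apply u = (u'+v)/(1+u'v) twice. Drone in the station frame: (0.362+0.8068)/(1+0.362·0.8068) = 1.1688/1.2920616 = 0.9046c.
That velocity, transformed to the rest frame of the base station: (0.9046+0.77)/(1+0.9046·0.77) = 1.6746/1.696542 = 0.98707c.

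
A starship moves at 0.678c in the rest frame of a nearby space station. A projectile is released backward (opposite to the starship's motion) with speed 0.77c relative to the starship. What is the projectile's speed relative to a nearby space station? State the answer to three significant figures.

In units of c, u = (u' + v)/(1 + u'v) with u' = −0.77 and v = 0.678.
Numerator: −0.77 + 0.678 = −0.092. Denominator: 1 + (−0.77)(0.678) = 0.47794.
u = −0.092/0.47794 = −0.19249, so the speed is 0.192c.

0.192c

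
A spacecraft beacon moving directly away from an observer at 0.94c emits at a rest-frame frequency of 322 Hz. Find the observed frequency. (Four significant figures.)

Relativistic Doppler (source moving away): f_obs = f_src · √((1−β)/(1+β)).
With β = 0.94: factor = √(0.06/1.94) = 0.17586.
f_obs = 322 × 0.17586 = 56.63 Hz.

56.63 Hz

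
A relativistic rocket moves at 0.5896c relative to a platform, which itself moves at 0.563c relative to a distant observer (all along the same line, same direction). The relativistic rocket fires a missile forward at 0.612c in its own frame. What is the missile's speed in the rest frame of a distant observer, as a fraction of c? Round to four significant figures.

First combine the missile and relativistic rocket (S''→S'): u₁ = (0.612 + 0.5896)/(1 + 0.612×0.5896) = 1.2016/1.3608352 = 0.88299.
Then combine with the platform (S'→S): u = (0.88299 + 0.563)/(1 + 0.88299×0.563) = 1.44599/1.49712337 = 0.96585.

0.9658c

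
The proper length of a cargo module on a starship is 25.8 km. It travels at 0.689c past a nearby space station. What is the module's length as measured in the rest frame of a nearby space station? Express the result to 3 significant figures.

γ = 1/√(1 − β²) = 1/√(1 − 0.474721) = 1/√0.525279 = 1/0.724761 = 1.3798.
Length contraction: L = L₀/γ = 25.8/1.3798 = 18.7 km.

18.7 km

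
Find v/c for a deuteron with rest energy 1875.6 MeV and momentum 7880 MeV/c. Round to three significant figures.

0.973

βγ = pc/(mc²) = 7880/1875.6 = 4.2013.
Since γ² = 1 + (βγ)² = 18.6509, γ = √18.6509 = 4.31867, and β = (βγ)/γ = 4.2013/4.31867 = 0.973.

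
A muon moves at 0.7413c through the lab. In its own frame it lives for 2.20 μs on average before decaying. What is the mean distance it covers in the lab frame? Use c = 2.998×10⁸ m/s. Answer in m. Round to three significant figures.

γ = 1/√(1 − β²) = 1/√(1 − 0.54952569) = 1/√0.45047431 = 1/0.671174 = 1.4899.
Lab-frame lifetime: Δt = γτ = 1.4899 × 2.20 μs = 3.2778 μs.
Distance: d = vΔt = 0.7413 × 2.998×10⁸ m/s × 3.2778×10^-6 s = 728 m.

728 m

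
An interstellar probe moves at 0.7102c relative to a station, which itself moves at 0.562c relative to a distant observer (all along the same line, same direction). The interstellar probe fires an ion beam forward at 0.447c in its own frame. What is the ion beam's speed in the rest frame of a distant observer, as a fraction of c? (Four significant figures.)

Apply u = (u'+v)/(1+u'v) twice. Ion beam in the station frame: (0.447+0.7102)/(1+0.447·0.7102) = 1.1572/1.3174594 = 0.87836c.
That velocity, transformed to the rest frame of a distant observer: (0.87836+0.562)/(1+0.87836·0.562) = 1.44036/1.49363832 = 0.96433c.

0.9643c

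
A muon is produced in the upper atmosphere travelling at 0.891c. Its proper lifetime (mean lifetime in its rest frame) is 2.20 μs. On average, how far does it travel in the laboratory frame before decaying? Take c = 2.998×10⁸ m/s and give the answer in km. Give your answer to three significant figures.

1.29 km

γ = 1/√(1 − β²) = 1/√(1 − 0.793881) = 1/√0.206119 = 1/0.454003 = 2.2026.
Lab-frame lifetime: Δt = γτ = 2.2026 × 2.20 μs = 4.8457 μs.
Distance: d = vΔt = 0.891 × 2.998×10⁸ m/s × 4.8457×10^-6 s = 1290 m = 1.29 km.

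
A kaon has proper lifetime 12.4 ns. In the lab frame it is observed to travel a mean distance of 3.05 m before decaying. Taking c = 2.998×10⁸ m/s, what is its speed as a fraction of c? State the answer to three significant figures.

0.634c

Lab distance = (lab lifetime)·v = γτ·βc, so βγ = d/(cτ) = 3.050/(2.998×10⁸ × 1.240×10^-8) = 0.82044.
With βγ = 0.82044: γ² = 1 + (βγ)² = 1.673122, and β = (βγ)/γ = 0.82044/1.29349 = 0.634.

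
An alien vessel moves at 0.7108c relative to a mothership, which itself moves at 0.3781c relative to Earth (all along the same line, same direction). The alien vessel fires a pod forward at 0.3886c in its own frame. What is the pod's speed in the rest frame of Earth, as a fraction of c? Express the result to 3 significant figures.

0.935c

Compose velocities in two stages. Stage 1 (into S'): u₁ = (0.3886+0.7108)/(1+0.3886×0.7108) = 0.86145.
Stage 2 (into S): u = (0.86145+0.3781)/(1+0.86145×0.3781) = 0.93501, so the speed is 0.935c.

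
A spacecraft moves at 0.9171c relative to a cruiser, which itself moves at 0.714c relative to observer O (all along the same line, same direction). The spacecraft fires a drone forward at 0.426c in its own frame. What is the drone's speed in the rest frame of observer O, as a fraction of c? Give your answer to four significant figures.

Compose velocities in two stages. Stage 1 (into S'): u₁ = (0.426+0.9171)/(1+0.426×0.9171) = 0.96578.
Stage 2 (into S): u = (0.96578+0.714)/(1+0.96578×0.714) = 0.99421, so the speed is 0.9942c.

0.9942c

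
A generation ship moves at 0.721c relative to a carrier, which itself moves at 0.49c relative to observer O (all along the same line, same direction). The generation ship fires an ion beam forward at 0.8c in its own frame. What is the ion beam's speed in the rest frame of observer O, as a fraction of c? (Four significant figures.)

0.9877c

First combine the ion beam and generation ship (S''→S'): u₁ = (0.8 + 0.721)/(1 + 0.8×0.721) = 1.521/1.5768 = 0.96461.
Then combine with the carrier (S'→S): u = (0.96461 + 0.49)/(1 + 0.96461×0.49) = 1.45461/1.4726589 = 0.98774.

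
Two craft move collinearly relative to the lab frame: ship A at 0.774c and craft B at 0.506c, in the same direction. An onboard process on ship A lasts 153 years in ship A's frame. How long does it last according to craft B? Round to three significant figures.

170 years

Transform ship A's velocity into craft B's frame: (0.774 − 0.506)/(1 − 0.774·0.506) = 0.268/0.608356, so the relative speed is 0.44053c.
γ for this relative speed: γ = 1/√(1 − 0.194067) = 1.1139.
The clock on ship A records proper time, so craft B measures Δt = γΔτ = 1.1139 × 153 = 170 years.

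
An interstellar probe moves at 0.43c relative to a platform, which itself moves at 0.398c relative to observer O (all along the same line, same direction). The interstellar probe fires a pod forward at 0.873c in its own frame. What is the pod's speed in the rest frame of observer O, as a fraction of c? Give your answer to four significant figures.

First combine the pod and interstellar probe (S''→S'): u₁ = (0.873 + 0.43)/(1 + 0.873×0.43) = 1.303/1.37539 = 0.94737.
Then combine with the platform (S'→S): u = (0.94737 + 0.398)/(1 + 0.94737×0.398) = 1.34537/1.37705326 = 0.97699.

0.9770c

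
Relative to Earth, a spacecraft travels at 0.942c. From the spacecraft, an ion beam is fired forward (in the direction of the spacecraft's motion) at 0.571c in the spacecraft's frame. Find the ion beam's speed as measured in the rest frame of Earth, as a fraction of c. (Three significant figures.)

Relativistic velocity addition: u = (u' + v)/(1 + u'v/c²), with u' = 0.571c and v = 0.942c.
Numerator: 0.571 + 0.942 = 1.513. Denominator: 1 + (0.571)(0.942) = 1.537882.
u = 1.513/1.537882 = 0.98382, so the speed is 0.984c.

0.984c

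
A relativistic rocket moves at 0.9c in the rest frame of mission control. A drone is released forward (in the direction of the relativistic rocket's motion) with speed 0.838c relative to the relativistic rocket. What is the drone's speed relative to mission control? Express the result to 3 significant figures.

0.991c

In units of c, u = (u' + v)/(1 + u'v) with u' = 0.838 and v = 0.9.
Numerator: 0.838 + 0.9 = 1.738. Denominator: 1 + (0.838)(0.9) = 1.7542.
u = 1.738/1.7542 = 0.99077, so the speed is 0.991c.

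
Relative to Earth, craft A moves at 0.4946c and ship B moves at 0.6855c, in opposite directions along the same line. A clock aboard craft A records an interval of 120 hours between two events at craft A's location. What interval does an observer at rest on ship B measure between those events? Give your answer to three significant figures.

The velocity of craft A relative to ship B is (0.4946 + 0.6855)c / (1 + 0.4946×0.6855) = 0.8813c; relative speed 0.8813c.
At |u| = 0.8813c, γ = (1 − 0.77669)^(−1/2) = 2.1161.
Craft A's interval is proper; time dilation gives Δt_B = γΔτ = 2.1161 × 120 hours = 254 hours.

254 hours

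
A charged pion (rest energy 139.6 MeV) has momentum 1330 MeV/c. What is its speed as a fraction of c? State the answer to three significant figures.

0.995c

βγ = pc/(mc²) = 1330/139.6 = 9.5272.
Since γ² = 1 + (βγ)² = 91.7675, γ = √91.7675 = 9.57954, and β = (βγ)/γ = 9.5272/9.57954 = 0.995.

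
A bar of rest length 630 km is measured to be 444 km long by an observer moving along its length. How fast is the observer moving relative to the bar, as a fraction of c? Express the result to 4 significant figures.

Length contraction gives γ = L₀/L = 630/444 = 1.4189.
β = √(1 − 1/γ²) = √0.503297 = 0.7094.

0.7094c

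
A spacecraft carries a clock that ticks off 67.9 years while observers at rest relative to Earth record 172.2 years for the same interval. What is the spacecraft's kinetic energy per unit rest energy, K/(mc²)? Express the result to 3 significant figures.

From Δt = γΔτ: γ = 172.2/67.9 = 2.53608.
K/(mc²) = γ − 1 = 2.53608 − 1 = 1.54.

1.54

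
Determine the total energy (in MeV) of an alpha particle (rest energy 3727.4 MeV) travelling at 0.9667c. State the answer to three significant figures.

14600 MeV

γ = 1/√(1 − β²) = 1/√(1 − 0.93450889) = 1/√0.06549111 = 1/0.255912 = 3.9076.
Total energy: E = γmc² = 3.9076 × 3727.4 MeV = 14600 MeV.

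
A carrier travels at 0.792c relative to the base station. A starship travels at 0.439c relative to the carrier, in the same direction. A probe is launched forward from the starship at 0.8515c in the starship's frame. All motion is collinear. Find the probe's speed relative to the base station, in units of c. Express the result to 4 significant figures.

First combine the probe and starship (S''→S'): u₁ = (0.8515 + 0.439)/(1 + 0.8515×0.439) = 1.2905/1.3738085 = 0.93936.
Then combine with the carrier (S'→S): u = (0.93936 + 0.792)/(1 + 0.93936×0.792) = 1.73136/1.74397312 = 0.99277.

0.9928c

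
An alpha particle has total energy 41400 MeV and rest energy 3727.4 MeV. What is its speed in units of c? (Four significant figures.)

Total energy E = γmc² gives γ = 41400/3727.4 = 11.107.
Hence β = √(1 − 1/γ²) = √(1 − 0.008106) = √0.991894 = 0.9959.

0.9959c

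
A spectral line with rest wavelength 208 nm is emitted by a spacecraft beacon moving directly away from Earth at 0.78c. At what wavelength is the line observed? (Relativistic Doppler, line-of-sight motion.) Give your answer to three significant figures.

592 nm

Relativistic Doppler for wavelength: λ_obs = λ_src · √((1+β)/(1−β)).
With β = 0.78: factor = √(1.78/0.22) = 2.8445.
λ_obs = 208 × 2.8445 = 592 nm.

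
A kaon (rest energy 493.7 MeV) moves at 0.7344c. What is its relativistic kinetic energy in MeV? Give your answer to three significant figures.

234 MeV

β² = 0.53934336, so γ = 1/√0.46065664 = 1.47337.
Kinetic energy: K = (γ − 1)mc² = (1.47337 − 1) × 493.7 MeV = 0.47337 × 493.7 = 234 MeV.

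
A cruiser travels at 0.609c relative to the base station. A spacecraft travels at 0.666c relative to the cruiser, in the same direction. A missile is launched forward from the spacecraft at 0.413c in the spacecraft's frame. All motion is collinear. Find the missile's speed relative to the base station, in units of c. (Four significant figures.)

Apply u = (u'+v)/(1+u'v) twice. Missile in the cruiser frame: (0.413+0.666)/(1+0.413·0.666) = 1.079/1.275058 = 0.84624c.
That velocity, transformed to the rest frame of the base station: (0.84624+0.609)/(1+0.84624·0.609) = 1.45524/1.51536016 = 0.96033c.

0.9603c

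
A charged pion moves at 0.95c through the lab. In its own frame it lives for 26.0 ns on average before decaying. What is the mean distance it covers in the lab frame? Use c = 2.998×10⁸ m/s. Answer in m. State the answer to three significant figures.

γ = 1/√(1 − β²) = 1/√(1 − 0.9025) = 1/√0.0975 = 1/0.31225 = 3.2026.
Lab-frame lifetime: Δt = γτ = 3.2026 × 26.0 ns = 83.268 ns.
Distance: d = vΔt = 0.95 × 2.998×10⁸ m/s × 8.3268×10^-8 s = 23.7 m.

23.7 m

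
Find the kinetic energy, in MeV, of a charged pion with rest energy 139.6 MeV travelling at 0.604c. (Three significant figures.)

With β = 0.604, γ = 1/√(1 − 0.604²) = 1/√0.635184 = 1.25473.
Kinetic energy: K = (γ − 1)mc² = (1.25473 − 1) × 139.6 MeV = 0.25473 × 139.6 = 35.6 MeV.

35.6 MeV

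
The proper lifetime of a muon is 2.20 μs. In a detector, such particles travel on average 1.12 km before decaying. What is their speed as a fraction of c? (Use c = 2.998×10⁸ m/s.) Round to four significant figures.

0.8617c

d = βγcτ ⇒ βγ = d/(cτ) = 1120 m / (659.56 m) = 1.6981.
β = (βγ)/√(1+(βγ)²) = 1.6981/√3.88354 = 0.8617.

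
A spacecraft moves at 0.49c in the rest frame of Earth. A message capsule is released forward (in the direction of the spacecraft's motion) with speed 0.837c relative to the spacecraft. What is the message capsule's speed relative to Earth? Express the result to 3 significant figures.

0.941c

Relativistic velocity addition: u = (u' + v)/(1 + u'v/c²), with u' = 0.837c and v = 0.49c.
Numerator: 0.837 + 0.49 = 1.327. Denominator: 1 + (0.837)(0.49) = 1.41013.
u = 1.327/1.41013 = 0.94105, so the speed is 0.941c.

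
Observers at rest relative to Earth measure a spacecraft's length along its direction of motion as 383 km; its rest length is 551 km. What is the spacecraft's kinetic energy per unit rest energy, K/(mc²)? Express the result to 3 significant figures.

γ = L₀/L = 551/383 = 1.43864.
K/(mc²) = γ − 1 = 1.43864 − 1 = 0.439.

0.439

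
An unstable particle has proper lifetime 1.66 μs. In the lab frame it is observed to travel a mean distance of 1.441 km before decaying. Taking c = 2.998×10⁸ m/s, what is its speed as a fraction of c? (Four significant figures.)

Let x = d/(cτ) = 1441 m / (2.998×10⁸ m/s × 1.660×10^-6 s) = 2.8955. Since d = βγcτ, x = βγ = β/√(1−β²).
Solving: β² = x²/(1+x²) = 8.38392/9.38392 = 0.893435, so β = 0.9452.

0.9452c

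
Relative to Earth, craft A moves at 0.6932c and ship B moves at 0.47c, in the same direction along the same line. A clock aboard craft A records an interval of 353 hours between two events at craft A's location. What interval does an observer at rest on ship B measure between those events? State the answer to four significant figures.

Transform craft A's velocity into ship B's frame: (0.6932 − 0.47)/(1 − 0.6932·0.47) = 0.2232/0.674196, so the relative speed is 0.33106c.
γ for this relative speed: γ = 1/√(1 − 0.109601) = 1.0598.
The clock on craft A records proper time, so ship B measures Δt = γΔτ = 1.0598 × 353 = 374.1 hours.

374.1 hours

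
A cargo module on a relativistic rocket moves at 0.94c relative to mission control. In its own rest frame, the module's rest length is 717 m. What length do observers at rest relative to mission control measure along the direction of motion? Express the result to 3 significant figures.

γ = 1/√(1 − β²) = 1/√(1 − 0.8836) = 1/√0.1164 = 1/0.341174 = 2.9311.
Length contraction: L = L₀/γ = 717/2.9311 = 245 m.

245 m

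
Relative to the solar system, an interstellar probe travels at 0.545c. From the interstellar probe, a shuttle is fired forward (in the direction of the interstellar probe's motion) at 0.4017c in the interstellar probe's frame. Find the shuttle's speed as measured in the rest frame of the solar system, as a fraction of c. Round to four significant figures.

0.7767c

Relativistic velocity addition: u = (u' + v)/(1 + u'v/c²), with u' = 0.4017c and v = 0.545c.
Numerator: 0.4017 + 0.545 = 0.9467. Denominator: 1 + (0.4017)(0.545) = 1.2189265.
u = 0.9467/1.2189265 = 0.77667, so the speed is 0.7767c.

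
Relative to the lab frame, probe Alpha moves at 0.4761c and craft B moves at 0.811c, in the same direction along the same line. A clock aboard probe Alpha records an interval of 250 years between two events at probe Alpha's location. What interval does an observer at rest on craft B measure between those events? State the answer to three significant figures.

298 years

Transform probe Alpha's velocity into craft B's frame: (0.4761 − 0.811)/(1 − 0.4761·0.811) = −0.3349/0.6138829, so the relative speed is 0.54554c.
γ for this relative speed: γ = 1/√(1 − 0.297614) = 1.1932.
The clock on probe Alpha records proper time, so craft B measures Δt = γΔτ = 1.1932 × 250 = 298 years.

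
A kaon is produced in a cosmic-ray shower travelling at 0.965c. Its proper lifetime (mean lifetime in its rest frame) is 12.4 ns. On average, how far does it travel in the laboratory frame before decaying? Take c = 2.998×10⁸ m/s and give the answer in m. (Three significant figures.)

Lorentz factor: γ = (1 − 0.931225)^(−1/2) = 3.8132.
Lab-frame lifetime: Δt = γτ = 3.8132 × 12.4 ns = 47.284 ns.
Distance: d = vΔt = 0.965 × 2.998×10⁸ m/s × 4.7284×10^-8 s = 13.7 m.

13.7 m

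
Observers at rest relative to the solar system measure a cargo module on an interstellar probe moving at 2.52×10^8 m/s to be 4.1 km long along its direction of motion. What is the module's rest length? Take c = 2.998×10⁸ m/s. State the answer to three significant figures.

β = v/c = (2.52×10^8 m/s)/(2.998×10⁸ m/s) = 0.84056.
γ = 1/√(1 − β²) = 1/√(1 − 0.7065411136) = 1/√0.2934588864 = 1/0.541718 = 1.846.
Proper length: L₀ = γ·L = 1.846 × 4.1 = 7.57 km.

7.57 km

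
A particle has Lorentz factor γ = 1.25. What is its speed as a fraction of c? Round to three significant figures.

β = √(1 − 1/γ²) = √(1 − 1/1.5625) = √0.36 = 0.600.

0.600c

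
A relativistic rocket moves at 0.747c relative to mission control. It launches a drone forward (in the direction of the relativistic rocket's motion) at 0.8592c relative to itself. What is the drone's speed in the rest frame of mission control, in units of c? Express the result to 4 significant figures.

0.9783c

Relativistic velocity addition: u = (u' + v)/(1 + u'v/c²), with u' = 0.8592c and v = 0.747c.
Numerator: 0.8592 + 0.747 = 1.6062. Denominator: 1 + (0.8592)(0.747) = 1.6418224.
u = 1.6062/1.6418224 = 0.9783, so the speed is 0.9783c.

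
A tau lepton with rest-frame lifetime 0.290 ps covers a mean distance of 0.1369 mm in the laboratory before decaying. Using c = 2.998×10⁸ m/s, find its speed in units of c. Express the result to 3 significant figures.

0.844c

Lab distance = (lab lifetime)·v = γτ·βc, so βγ = d/(cτ) = 1.369×10^-4/(2.998×10⁸ × 2.900×10^-13) = 1.5746.
With βγ = 1.5746: γ² = 1 + (βγ)² = 3.47937, and β = (βγ)/γ = 1.5746/1.86531 = 0.844.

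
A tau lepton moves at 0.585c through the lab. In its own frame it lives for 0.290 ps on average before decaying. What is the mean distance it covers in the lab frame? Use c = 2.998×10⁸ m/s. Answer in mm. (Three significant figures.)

Lorentz factor: γ = (1 − 0.342225)^(−1/2) = 1.233.
Lab-frame lifetime: Δt = γτ = 1.233 × 0.290 ps = 0.35757 ps.
Distance: d = vΔt = 0.585 × 2.998×10⁸ m/s × 3.5757×10^-13 s = 6.27×10^-5 m = 0.0627 mm.

0.0627 mm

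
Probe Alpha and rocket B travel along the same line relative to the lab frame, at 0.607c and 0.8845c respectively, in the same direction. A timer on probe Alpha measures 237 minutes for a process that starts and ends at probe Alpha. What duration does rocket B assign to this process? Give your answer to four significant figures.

296.0 minutes

Transform probe Alpha's velocity into rocket B's frame: (0.607 − 0.8845)/(1 − 0.607·0.8845) = −0.2775/0.4631085, so the relative speed is 0.59921c.
γ for this relative speed: γ = 1/√(1 − 0.359053) = 1.2491.
The clock on probe Alpha records proper time, so rocket B measures Δt = γΔτ = 1.2491 × 237 = 296.0 minutes.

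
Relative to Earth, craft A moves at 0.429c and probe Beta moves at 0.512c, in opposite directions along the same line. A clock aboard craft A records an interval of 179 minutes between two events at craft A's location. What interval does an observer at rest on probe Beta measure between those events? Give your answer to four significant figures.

281.4 minutes

The velocity of craft A relative to probe Beta is (0.429 + 0.512)c / (1 + 0.429×0.512) = 0.77153c; relative speed 0.77153c.
At |u| = 0.77153c, γ = (1 − 0.595259)^(−1/2) = 1.5719.
Craft A's interval is proper; time dilation gives Δt_B = γΔτ = 1.5719 × 179 minutes = 281.4 minutes.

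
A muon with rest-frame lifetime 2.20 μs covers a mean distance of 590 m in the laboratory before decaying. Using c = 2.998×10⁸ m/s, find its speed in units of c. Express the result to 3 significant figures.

d = βγcτ ⇒ βγ = d/(cτ) = 590.0 m / (659.56 m) = 0.89454.
β = (βγ)/√(1+(βγ)²) = 0.89454/√1.800202 = 0.667.

0.667c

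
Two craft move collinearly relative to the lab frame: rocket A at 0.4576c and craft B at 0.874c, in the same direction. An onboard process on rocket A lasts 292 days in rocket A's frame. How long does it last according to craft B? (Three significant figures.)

The velocity of rocket A relative to craft B is (0.4576 − 0.874)c / (1 − 0.4576×0.874) = −0.69393c; relative speed 0.69393c.
γ for this relative speed: γ = 1/√(1 − 0.481539) = 1.3888.
Rocket A's interval is proper; time dilation gives Δt_B = γΔτ = 1.3888 × 292 days = 406 days.

406 days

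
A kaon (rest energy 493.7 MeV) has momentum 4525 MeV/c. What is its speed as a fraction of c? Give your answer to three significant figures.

0.994c

pc/(mc²) = 4525/493.7 = 9.1655 = βγ = β/√(1−β²).
So β² = x²/(1 + x²) with x = 9.1655: x² = 84.0064, β² = 84.0064/85.0064 = 0.988236, β = 0.994.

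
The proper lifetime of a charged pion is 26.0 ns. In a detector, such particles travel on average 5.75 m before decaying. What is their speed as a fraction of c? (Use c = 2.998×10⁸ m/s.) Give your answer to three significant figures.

0.594c

d = βγcτ ⇒ βγ = d/(cτ) = 5.750 m / (7.7948 m) = 0.73767.
β = (βγ)/√(1+(βγ)²) = 0.73767/√1.544157 = 0.594.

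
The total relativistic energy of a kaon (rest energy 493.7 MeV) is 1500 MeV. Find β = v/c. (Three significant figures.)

γ = E/(mc²) = 1500/493.7 = 3.0383.
β = √(1 − 1/γ²) = √(1 − 0.108327) = √0.891673 = 0.944.

0.944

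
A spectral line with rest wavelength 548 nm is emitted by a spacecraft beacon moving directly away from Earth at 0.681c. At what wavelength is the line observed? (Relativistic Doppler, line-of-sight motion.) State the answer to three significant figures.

Relativistic Doppler for wavelength: λ_obs = λ_src · √((1+β)/(1−β)).
With β = 0.681: factor = √(1.681/0.319) = 2.2956.
λ_obs = 548 × 2.2956 = 1260 nm.

1260 nm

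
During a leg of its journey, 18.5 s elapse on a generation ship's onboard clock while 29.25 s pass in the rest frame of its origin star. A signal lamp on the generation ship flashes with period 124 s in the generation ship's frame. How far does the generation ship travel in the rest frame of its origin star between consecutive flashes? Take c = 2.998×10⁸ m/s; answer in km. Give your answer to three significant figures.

4.55×10^7 km

The time-dilation ratio gives γ = 29.25/18.5 = 1.58108.
β = √(1 − 1/γ²) = 0.77458. Lab-frame period = γτ = 1.58108×124 s = 196.05 s. Distance = βc × γτ = 0.77458 × 2.998×10⁸ m/s × 196.05 s = 4.5527×10^10 m = 4.55×10^7 km.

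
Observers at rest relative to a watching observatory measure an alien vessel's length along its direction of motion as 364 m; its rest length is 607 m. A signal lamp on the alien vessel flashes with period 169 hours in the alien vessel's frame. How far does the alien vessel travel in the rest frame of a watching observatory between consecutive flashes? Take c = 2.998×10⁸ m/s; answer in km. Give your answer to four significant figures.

From L = L₀/γ: γ = 607/364 = 1.66758.
β = √(1 − 1/γ²) = 0.80025. Lab-frame period = γτ = 1.66758×169 hours = 281.82 hours. Distance = βc × γτ = 0.80025 × 2.998×10⁸ m/s × 1014552 s = 2.4341×10^14 m = 2.434×10^11 km.

2.434×10^11 km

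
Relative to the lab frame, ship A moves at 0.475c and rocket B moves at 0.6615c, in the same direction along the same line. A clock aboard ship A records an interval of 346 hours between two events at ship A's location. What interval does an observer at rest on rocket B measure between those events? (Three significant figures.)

The velocity of ship A relative to rocket B is (0.475 − 0.6615)c / (1 − 0.475×0.6615) = −0.27195c; relative speed 0.27195c.
γ for this relative speed: γ = 1/√(1 − 0.0739568) = 1.0392.
The clock on ship A records proper time, so rocket B measures Δt = γΔτ = 1.0392 × 346 = 360 hours.

360 hours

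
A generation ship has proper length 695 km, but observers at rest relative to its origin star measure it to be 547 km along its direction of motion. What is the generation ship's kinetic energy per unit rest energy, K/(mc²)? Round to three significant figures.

0.271

From L = L₀/γ: γ = 695/547 = 1.27057.
Since K = (γ−1)mc², K/(mc²) = 1.27057 − 1 = 0.271.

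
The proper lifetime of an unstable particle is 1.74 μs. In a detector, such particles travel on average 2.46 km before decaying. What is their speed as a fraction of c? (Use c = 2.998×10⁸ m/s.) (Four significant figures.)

Let x = d/(cτ) = 2460 m / (2.998×10⁸ m/s × 1.740×10^-6 s) = 4.7158. Since d = βγcτ, x = βγ = β/√(1−β²).
Solving: β² = x²/(1+x²) = 22.2388/23.2388 = 0.956969, so β = 0.9782.

0.9782c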